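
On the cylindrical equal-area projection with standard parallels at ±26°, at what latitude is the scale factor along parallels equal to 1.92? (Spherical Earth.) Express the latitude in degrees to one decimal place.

62.1°

Cylindrical equal-area (φ₀ = 26°): h = cos φ / cos 26° along meridians, k = cos 26° / cos φ along parallels; h·k = 1.
k = cos φ₀ / cos φ = 1.92  ⇒  cos φ = cos 26° / 1.92 = 0.4681.
φ = arccos(0.4681) ≈ 62.1°.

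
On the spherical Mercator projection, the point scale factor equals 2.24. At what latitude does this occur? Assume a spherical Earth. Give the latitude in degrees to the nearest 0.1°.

63.5°

Mercator scale is k = sec φ = 1/cos φ.
1/cos φ = 2.24  ⇒  cos φ = 0.4464  ⇒  φ = arccos(0.4464) ≈ 63.5°.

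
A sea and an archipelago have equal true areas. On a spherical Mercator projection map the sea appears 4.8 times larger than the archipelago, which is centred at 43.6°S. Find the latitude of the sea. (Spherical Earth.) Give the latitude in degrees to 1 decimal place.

70.7°

Mercator areal scale is sec²φ, so apparent-area ratio = sec²φ₁ / sec²φ₂ = cos²φ₂ / cos²φ₁.
cos²φ₂ / cos²φ₁ = 4.8  ⇒  cos φ₁ = cos 43.6° / √4.8 = 0.7242/2.191 = 0.3305.
φ₁ = arccos(0.3305) ≈ 70.7°.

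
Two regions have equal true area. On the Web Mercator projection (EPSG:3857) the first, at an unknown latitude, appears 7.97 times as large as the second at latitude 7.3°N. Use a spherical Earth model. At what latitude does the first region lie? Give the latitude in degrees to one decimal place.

69.4°

Mercator areal scale is sec²φ, so apparent-area ratio = sec²φ₁ / sec²φ₂ = cos²φ₂ / cos²φ₁.
cos²φ₂ / cos²φ₁ = 7.97  ⇒  cos φ₁ = cos 7.3° / √7.97 = 0.9919/2.823 = 0.3513.
φ₁ = arccos(0.3513) ≈ 69.4°.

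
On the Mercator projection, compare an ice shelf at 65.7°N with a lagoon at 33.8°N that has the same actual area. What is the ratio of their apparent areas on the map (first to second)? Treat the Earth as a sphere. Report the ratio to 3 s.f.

4.08

Mercator is conformal with k = sec φ, so areal scale = k² = sec²φ.
At 65.7°: sec²(65.7°) = 1/0.4115² = 5.905.
At 33.8°: sec²(33.8°) = 1/0.8310² = 1.448.
Ratio = 5.905/1.448 = cos²(33.8°)/cos²(65.7°) ≈ 4.08.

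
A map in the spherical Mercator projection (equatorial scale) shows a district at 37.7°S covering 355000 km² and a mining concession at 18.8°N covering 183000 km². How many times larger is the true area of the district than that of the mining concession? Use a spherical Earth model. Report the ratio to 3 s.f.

1.36

Mercator's areal exaggeration is sec²φ; hence true area = (apparent area) · cos²φ.
True area of district: 355000 × cos²(37.7°) = 355000 × 0.6260 = 222200 km².
True area of mining concession: 183000 × cos²(18.8°) = 183000 × 0.8961 = 164000 km².
Ratio = 222200 / 164000 ≈ 1.36.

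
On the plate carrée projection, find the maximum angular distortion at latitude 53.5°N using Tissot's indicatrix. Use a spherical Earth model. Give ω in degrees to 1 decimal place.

29.4°

Plate carrée maps x = Rλ, y = Rφ. The meridian scale is h = 1 and the parallel scale is k = 1/cos φ = sec φ.
At 53.5°: h = 1.000, k = 1.681; principal scales a = 1.681, b = 1.000.
sin(ω/2) = (a − b)/(a + b) = 0.6812/2.681 = 0.2541, so ω = 2 arcsin(0.2541) ≈ 29.4°.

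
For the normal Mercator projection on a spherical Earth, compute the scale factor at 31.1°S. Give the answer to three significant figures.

1.17

For Mercator, h = k = sec φ (a conformal cylindrical projection has a single point scale, 1/cos φ).
k = 1/cos 31.1° = 1/0.8563 = 1.168.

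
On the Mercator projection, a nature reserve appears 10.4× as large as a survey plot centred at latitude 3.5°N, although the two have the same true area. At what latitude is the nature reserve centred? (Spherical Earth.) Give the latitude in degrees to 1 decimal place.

72.0°

Mercator areal scale is sec²φ, so apparent-area ratio = sec²φ₁ / sec²φ₂ = cos²φ₂ / cos²φ₁.
cos²φ₂ / cos²φ₁ = 10.4  ⇒  cos φ₁ = cos 3.5° / √10.4 = 0.9981/3.225 = 0.3095.
φ₁ = arccos(0.3095) ≈ 72.0°.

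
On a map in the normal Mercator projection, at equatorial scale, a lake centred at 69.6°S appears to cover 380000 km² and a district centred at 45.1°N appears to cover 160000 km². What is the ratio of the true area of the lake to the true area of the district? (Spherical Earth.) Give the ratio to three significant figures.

Since Mercator area scale is 1/cos²φ, the true area equals the apparent area multiplied by cos²φ.
True area of lake: 380000 × cos²(69.6°) = 380000 × 0.1215 = 46170 km².
True area of district: 160000 × cos²(45.1°) = 160000 × 0.4983 = 79720 km².
Ratio = 46170 / 79720 ≈ 0.579.

0.579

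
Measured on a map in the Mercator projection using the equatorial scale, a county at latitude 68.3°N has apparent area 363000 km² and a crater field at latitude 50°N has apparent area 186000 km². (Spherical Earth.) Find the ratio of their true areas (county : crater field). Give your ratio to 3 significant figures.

Since Mercator area scale is 1/cos²φ, the true area equals the apparent area multiplied by cos²φ.
True area of county: 363000 × cos²(68.3°) = 363000 × 0.1367 = 49630 km².
True area of crater field: 186000 × cos²(50°) = 186000 × 0.4132 = 76850 km².
Ratio = 49630 / 76850 ≈ 0.646.

0.646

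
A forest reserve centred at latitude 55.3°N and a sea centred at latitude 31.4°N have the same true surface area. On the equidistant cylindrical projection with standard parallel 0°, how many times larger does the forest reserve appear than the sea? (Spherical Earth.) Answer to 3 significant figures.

In the plate carrée (x = Rλ, y = Rφ), meridians are true-scale (h = 1) and parallels are stretched by k = sec φ.
Areal scale at 55.3°: h·k = 1.000 × 1.757 = 1.757.
Areal scale at 31.4°: h·k = 1.000 × 1.172 = 1.172.
Ratio = 1.757/1.172 ≈ 1.50.

1.50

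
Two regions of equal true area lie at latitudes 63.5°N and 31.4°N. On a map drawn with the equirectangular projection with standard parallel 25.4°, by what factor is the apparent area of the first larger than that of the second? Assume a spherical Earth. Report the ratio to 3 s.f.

The equidistant cylindrical projection with φ₀ = 25.4° has h = 1 (meridians true) and k = cos φ₀ / cos φ along parallels.
Areal scale at 63.5°: h·k = 1.000 × 2.025 = 2.025.
Areal scale at 31.4°: h·k = 1.000 × 1.058 = 1.058.
Ratio = 2.025/1.058 ≈ 1.91.

1.91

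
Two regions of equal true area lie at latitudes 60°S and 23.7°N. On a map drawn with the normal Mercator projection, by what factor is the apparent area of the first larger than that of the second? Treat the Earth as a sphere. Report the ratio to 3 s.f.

Mercator areal scale is sec²φ.
At 60°: sec²(60°) = 1/0.5000² = 4.000.
At 23.7°: sec²(23.7°) = 1/0.9157² = 1.193.
Ratio = 4.000/1.193 = cos²(23.7°)/cos²(60°) ≈ 3.35.

3.35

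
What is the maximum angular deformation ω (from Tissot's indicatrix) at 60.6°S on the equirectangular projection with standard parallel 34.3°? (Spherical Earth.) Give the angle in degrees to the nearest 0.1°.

29.5°

With standard parallel φ₀ = 34.3°, the equirectangular projection gives x = Rλ cos φ₀, y = Rφ, so h = 1 and k = cos 34.3° / cos φ.
At 60.6°: h = 1.000, k = 1.683; principal scales a = 1.683, b = 1.000.
sin(ω/2) = (a − b)/(a + b) = 0.6828/2.683 = 0.2545, so ω = 2 arcsin(0.2545) ≈ 29.5°.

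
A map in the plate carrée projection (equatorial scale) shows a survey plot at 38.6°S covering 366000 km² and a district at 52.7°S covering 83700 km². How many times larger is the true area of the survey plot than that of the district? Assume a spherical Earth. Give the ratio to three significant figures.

5.64

On the plate carrée, areal scale = h·k = 1 × sec φ, so true area = apparent × cos φ.
True area of survey plot: 366000 × cos(38.6°) = 366000 × 0.7815 = 286000 km².
True area of district: 83700 × cos(52.7°) = 83700 × 0.6060 = 50720 km².
Ratio = 286000 / 50720 ≈ 5.64.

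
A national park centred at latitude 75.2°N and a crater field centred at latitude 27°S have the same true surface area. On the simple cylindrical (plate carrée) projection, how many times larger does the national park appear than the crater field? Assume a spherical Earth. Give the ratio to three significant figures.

Plate carrée maps x = Rλ, y = Rφ. The meridian scale is h = 1 and the parallel scale is k = 1/cos φ = sec φ.
Areal scale at 75.2°: h·k = 1.000 × 3.915 = 3.915.
Areal scale at 27°: h·k = 1.000 × 1.122 = 1.122.
Ratio = 3.915/1.122 ≈ 3.49.

3.49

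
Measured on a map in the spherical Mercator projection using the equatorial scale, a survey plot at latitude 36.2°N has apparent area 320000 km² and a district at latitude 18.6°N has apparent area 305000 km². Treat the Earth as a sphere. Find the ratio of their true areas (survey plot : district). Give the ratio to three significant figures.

0.761

Since Mercator area scale is 1/cos²φ, the true area equals the apparent area multiplied by cos²φ.
True area of survey plot: 320000 × cos²(36.2°) = 320000 × 0.6512 = 208400 km².
True area of district: 305000 × cos²(18.6°) = 305000 × 0.8983 = 274000 km².
Ratio = 208400 / 274000 ≈ 0.761.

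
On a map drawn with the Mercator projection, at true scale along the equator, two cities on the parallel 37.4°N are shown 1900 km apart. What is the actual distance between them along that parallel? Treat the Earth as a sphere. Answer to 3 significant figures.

The Mercator projection is conformal; its linear scale factor is the same in every direction and equals sec φ = 1/cos φ.
Along the parallel at 37.4°, map distances are exaggerated by k = sec 37.4° = 1.259.
True distance = 1900 / 1.259 = 1900 × cos 37.4° ≈ 1510 km.

1510 km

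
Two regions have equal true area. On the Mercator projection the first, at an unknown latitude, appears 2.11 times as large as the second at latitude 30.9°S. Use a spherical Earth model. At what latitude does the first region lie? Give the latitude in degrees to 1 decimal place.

For equal true areas on Mercator, apparent areas scale as sec²φ, so the ratio is cos²φ₂ / cos²φ₁.
cos²φ₂ / cos²φ₁ = 2.11  ⇒  cos φ₁ = cos 30.9° / √2.11 = 0.8581/1.453 = 0.5907.
φ₁ = arccos(0.5907) ≈ 53.8°.

53.8°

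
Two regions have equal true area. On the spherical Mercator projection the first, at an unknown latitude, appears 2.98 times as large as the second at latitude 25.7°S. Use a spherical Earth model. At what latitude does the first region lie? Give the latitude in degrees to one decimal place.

58.5°

For equal true areas on Mercator, apparent areas scale as sec²φ, so the ratio is cos²φ₂ / cos²φ₁.
cos²φ₂ / cos²φ₁ = 2.98  ⇒  cos φ₁ = cos 25.7° / √2.98 = 0.9011/1.726 = 0.5220.
φ₁ = arccos(0.5220) ≈ 58.5°.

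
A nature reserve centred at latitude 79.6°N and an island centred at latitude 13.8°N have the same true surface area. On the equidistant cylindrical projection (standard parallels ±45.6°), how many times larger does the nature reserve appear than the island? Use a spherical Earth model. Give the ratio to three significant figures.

5.38

With standard parallel φ₀ = 45.6°, the equirectangular projection gives x = Rλ cos φ₀, y = Rφ, so h = 1 and k = cos 45.6° / cos φ.
Areal scale at 79.6°: h·k = 1.000 × 3.876 = 3.876.
Areal scale at 13.8°: h·k = 1.000 × 0.7205 = 0.7205.
Ratio = 3.876/0.7205 ≈ 5.38.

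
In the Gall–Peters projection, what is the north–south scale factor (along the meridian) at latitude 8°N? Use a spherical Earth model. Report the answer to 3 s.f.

Gall–Peters is a cylindrical equal-area projection with standard parallels at ±45°. A cylindrical equal-area projection with standard parallel φ₀ has meridian scale h = cos φ / cos φ₀ and parallel scale k = cos φ₀ / cos φ (so areas are preserved, h·k = 1).
h = cos 8° / cos 45° = 0.9903/0.7071 = 1.400.

1.40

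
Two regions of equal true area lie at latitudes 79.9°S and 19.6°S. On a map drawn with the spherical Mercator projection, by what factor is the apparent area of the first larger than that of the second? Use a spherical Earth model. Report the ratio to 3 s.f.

Mercator areal scale is sec²φ.
At 79.9°: sec²(79.9°) = 1/0.1754² = 32.52.
At 19.6°: sec²(19.6°) = 1/0.9421² = 1.127.
Ratio = 32.52/1.127 = cos²(19.6°)/cos²(79.9°) ≈ 28.9.

28.9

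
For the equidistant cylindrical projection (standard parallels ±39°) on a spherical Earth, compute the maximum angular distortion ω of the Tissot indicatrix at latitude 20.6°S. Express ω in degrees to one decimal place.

10.6°

With standard parallel φ₀ = 39°, the equirectangular projection gives x = Rλ cos φ₀, y = Rφ, so h = 1 and k = cos 39° / cos φ.
At 20.6°: h = 1.000, k = 0.8302; principal scales a = 1.000, b = 0.8302.
sin(ω/2) = (a − b)/(a + b) = 0.1698/1.830 = 0.09276, so ω = 2 arcsin(0.09276) ≈ 10.6°.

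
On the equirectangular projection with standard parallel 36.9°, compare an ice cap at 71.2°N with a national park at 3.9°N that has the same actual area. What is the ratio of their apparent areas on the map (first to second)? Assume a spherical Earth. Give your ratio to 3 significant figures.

3.10

In the equirectangular projection with standard parallel φ₀ = 36.9° (x = Rλ cos φ₀, y = Rφ), meridians are true-scale (h = 1) and the parallel scale is k = cos φ₀ / cos φ.
Areal scale at 71.2°: h·k = 1.000 × 2.481 = 2.481.
Areal scale at 3.9°: h·k = 1.000 × 0.8015 = 0.8015.
Ratio = 2.481/0.8015 ≈ 3.10.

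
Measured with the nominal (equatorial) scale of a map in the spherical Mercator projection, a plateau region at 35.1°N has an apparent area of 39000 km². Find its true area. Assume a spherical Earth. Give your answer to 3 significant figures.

26100 km²

For Mercator, h = k = sec φ (a conformal cylindrical projection has a single point scale, 1/cos φ).
Areal scale = k² = sec²φ = 1/cos²(35.1°) = 1/0.8181² = 1.494.
True area = apparent / (areal scale) = 39000 / 1.494 ≈ 26100 km².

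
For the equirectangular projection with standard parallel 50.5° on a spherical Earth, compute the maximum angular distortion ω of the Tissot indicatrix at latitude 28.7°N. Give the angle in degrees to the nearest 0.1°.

The equidistant cylindrical projection with φ₀ = 50.5° has h = 1 (meridians true) and k = cos φ₀ / cos φ along parallels.
At 28.7°: h = 1.000, k = 0.7252; principal scales a = 1.000, b = 0.7252.
sin(ω/2) = (a − b)/(a + b) = 0.2748/1.725 = 0.1593, so ω = 2 arcsin(0.1593) ≈ 18.3°.

18.3°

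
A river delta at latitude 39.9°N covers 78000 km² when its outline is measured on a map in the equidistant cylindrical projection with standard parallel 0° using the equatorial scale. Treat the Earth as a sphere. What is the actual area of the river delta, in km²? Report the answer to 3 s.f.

59800 km²

For the equirectangular projection with φ₀ = 0 (plate carrée), h = 1 along meridians and k = sec φ along parallels.
Areal scale = h·k = 1 × sec φ; at 39.9°, h = 1.000, k = 1.304, so h·k = 1.304.
True area = apparent / (areal scale) = 78000 / 1.304 ≈ 59800 km².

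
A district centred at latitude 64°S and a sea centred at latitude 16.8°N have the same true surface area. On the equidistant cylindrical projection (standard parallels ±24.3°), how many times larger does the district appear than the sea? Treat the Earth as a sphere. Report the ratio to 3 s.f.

2.18

In the equirectangular projection with standard parallel φ₀ = 24.3° (x = Rλ cos φ₀, y = Rφ), meridians are true-scale (h = 1) and the parallel scale is k = cos φ₀ / cos φ.
Areal scale at 64°: h·k = 1.000 × 2.079 = 2.079.
Areal scale at 16.8°: h·k = 1.000 × 0.9520 = 0.9520.
Ratio = 2.079/0.9520 ≈ 2.18.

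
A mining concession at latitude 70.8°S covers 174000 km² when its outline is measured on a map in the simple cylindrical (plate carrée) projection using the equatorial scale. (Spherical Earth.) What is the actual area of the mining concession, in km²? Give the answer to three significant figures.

For the equirectangular projection with φ₀ = 0 (plate carrée), h = 1 along meridians and k = sec φ along parallels.
Areal scale = h·k = 1 × sec φ; at 70.8°, h = 1.000, k = 3.041, so h·k = 3.041.
True area = apparent / (areal scale) = 174000 / 3.041 ≈ 57200 km².

57200 km²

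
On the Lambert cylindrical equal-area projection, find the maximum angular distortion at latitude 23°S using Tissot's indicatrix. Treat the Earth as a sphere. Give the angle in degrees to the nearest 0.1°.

The Lambert cylindrical equal-area projection is the cylindrical equal-area projection with its standard parallel at the equator (φ₀ = 0). Cylindrical equal-area (φ₀ = 0°): h = cos φ / cos 0° along meridians, k = cos 0° / cos φ along parallels; h·k = 1.
At 23°: h = 0.9205, k = 1.086; principal scales a = 1.086, b = 0.9205.
sin(ω/2) = (a − b)/(a + b) = 0.1659/2.007 = 0.08264, so ω = 2 arcsin(0.08264) ≈ 9.5°.

9.5°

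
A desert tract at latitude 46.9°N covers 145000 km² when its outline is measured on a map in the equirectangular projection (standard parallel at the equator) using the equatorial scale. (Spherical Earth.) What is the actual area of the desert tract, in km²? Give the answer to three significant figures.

Plate carrée maps x = Rλ, y = Rφ. The meridian scale is h = 1 and the parallel scale is k = 1/cos φ = sec φ.
Areal scale = h·k = 1 × sec φ; at 46.9°, h = 1.000, k = 1.464, so h·k = 1.464.
True area = apparent / (areal scale) = 145000 / 1.464 ≈ 99100 km².

99100 km²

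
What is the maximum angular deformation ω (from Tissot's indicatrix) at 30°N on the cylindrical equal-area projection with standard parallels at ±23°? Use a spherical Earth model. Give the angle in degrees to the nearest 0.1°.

7.0°

A cylindrical equal-area projection with standard parallel φ₀ has meridian scale h = cos φ / cos φ₀ and parallel scale k = cos φ₀ / cos φ (so areas are preserved, h·k = 1).
At 30°: h = 0.9408, k = 1.063; principal scales a = 1.063, b = 0.9408.
sin(ω/2) = (a − b)/(a + b) = 0.1221/2.004 = 0.06093, so ω = 2 arcsin(0.06093) ≈ 7.0°.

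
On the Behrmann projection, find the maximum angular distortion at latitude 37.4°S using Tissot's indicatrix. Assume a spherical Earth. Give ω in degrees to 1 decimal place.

The Behrmann projection is cylindrical equal-area with φ₀ = 30°. Cylindrical equal-area (φ₀ = 30°): h = cos φ / cos 30° along meridians, k = cos 30° / cos φ along parallels; h·k = 1.
At 37.4°: h = 0.9173, k = 1.090; principal scales a = 1.090, b = 0.9173.
sin(ω/2) = (a − b)/(a + b) = 0.1728/2.007 = 0.08610, so ω = 2 arcsin(0.08610) ≈ 9.9°.

9.9°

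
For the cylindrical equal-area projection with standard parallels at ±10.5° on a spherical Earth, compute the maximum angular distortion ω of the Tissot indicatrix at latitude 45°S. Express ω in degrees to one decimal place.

Cylindrical equal-area (φ₀ = 10.5°): h = cos φ / cos 10.5° along meridians, k = cos 10.5° / cos φ along parallels; h·k = 1.
At 45°: h = 0.7191, k = 1.391; principal scales a = 1.391, b = 0.7191.
sin(ω/2) = (a − b)/(a + b) = 0.6714/2.110 = 0.3182, so ω = 2 arcsin(0.3182) ≈ 37.1°.

37.1°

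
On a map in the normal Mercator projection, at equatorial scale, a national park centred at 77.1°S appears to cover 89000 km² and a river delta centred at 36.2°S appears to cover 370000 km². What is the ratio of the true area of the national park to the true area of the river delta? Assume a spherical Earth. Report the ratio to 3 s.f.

0.0184

Mercator's areal exaggeration is sec²φ; hence true area = (apparent area) · cos²φ.
True area of national park: 89000 × cos²(77.1°) = 89000 × 0.04984 = 4436 km².
True area of river delta: 370000 × cos²(36.2°) = 370000 × 0.6512 = 240900 km².
Ratio = 4436 / 240900 ≈ 0.0184.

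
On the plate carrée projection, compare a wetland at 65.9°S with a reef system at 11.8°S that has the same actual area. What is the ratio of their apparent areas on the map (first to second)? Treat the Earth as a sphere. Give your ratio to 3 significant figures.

In the plate carrée (x = Rλ, y = Rφ), meridians are true-scale (h = 1) and parallels are stretched by k = sec φ.
Areal scale at 65.9°: h·k = 1.000 × 2.449 = 2.449.
Areal scale at 11.8°: h·k = 1.000 × 1.022 = 1.022.
Ratio = 2.449/1.022 ≈ 2.40.

2.40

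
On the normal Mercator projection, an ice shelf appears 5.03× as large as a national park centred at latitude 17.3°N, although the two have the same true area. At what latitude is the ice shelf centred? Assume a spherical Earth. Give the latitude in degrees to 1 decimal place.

On Mercator, (apparent₁)/(apparent₂) = sec²φ₁ / sec²φ₂ when true areas are equal.
cos²φ₂ / cos²φ₁ = 5.03  ⇒  cos φ₁ = cos 17.3° / √5.03 = 0.9548/2.243 = 0.4257.
φ₁ = arccos(0.4257) ≈ 64.8°.

64.8°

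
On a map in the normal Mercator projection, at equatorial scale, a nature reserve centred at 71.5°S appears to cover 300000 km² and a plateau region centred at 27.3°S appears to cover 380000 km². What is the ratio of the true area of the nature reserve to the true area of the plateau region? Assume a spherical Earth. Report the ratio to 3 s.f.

0.101

Since Mercator area scale is 1/cos²φ, the true area equals the apparent area multiplied by cos²φ.
True area of nature reserve: 300000 × cos²(71.5°) = 300000 × 0.1007 = 30200 km².
True area of plateau region: 380000 × cos²(27.3°) = 380000 × 0.7896 = 300100 km².
Ratio = 30200 / 300100 ≈ 0.101.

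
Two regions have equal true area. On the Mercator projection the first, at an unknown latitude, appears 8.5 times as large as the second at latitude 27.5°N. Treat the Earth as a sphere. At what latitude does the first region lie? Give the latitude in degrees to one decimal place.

For equal true areas on Mercator, apparent areas scale as sec²φ, so the ratio is cos²φ₂ / cos²φ₁.
cos²φ₂ / cos²φ₁ = 8.5  ⇒  cos φ₁ = cos 27.5° / √8.5 = 0.8870/2.915 = 0.3042.
φ₁ = arccos(0.3042) ≈ 72.3°.

72.3°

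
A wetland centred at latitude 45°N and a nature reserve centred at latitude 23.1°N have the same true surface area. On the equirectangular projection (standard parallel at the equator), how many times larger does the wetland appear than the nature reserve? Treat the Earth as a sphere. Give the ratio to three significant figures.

Plate carrée maps x = Rλ, y = Rφ. The meridian scale is h = 1 and the parallel scale is k = 1/cos φ = sec φ.
Areal scale at 45°: h·k = 1.000 × 1.414 = 1.414.
Areal scale at 23.1°: h·k = 1.000 × 1.087 = 1.087.
Ratio = 1.414/1.087 ≈ 1.30.

1.30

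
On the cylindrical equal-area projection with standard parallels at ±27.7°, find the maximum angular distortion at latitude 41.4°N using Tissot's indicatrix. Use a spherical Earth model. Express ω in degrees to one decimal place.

For cylindrical equal-area with standard parallel φ₀, h = cos φ / cos φ₀ and k = cos φ₀ / cos φ, so h·k = 1.
At 41.4°: h = 0.8472, k = 1.180; principal scales a = 1.180, b = 0.8472.
sin(ω/2) = (a − b)/(a + b) = 0.3331/2.028 = 0.1643, so ω = 2 arcsin(0.1643) ≈ 18.9°.

18.9°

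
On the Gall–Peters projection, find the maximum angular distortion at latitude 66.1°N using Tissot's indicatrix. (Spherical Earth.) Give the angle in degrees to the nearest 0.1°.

The Gall–Peters projection is cylindrical equal-area with φ₀ = 45°. For cylindrical equal-area with standard parallel φ₀, h = cos φ / cos φ₀ and k = cos φ₀ / cos φ, so h·k = 1.
At 66.1°: h = 0.5730, k = 1.745; principal scales a = 1.745, b = 0.5730.
sin(ω/2) = (a − b)/(a + b) = 1.172/2.318 = 0.5057, so ω = 2 arcsin(0.5057) ≈ 60.8°.

60.8°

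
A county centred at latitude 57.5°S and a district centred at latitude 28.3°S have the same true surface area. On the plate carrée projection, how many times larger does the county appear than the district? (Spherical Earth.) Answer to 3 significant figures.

1.64

In the plate carrée (x = Rλ, y = Rφ), meridians are true-scale (h = 1) and parallels are stretched by k = sec φ.
Areal scale at 57.5°: h·k = 1.000 × 1.861 = 1.861.
Areal scale at 28.3°: h·k = 1.000 × 1.136 = 1.136.
Ratio = 1.861/1.136 ≈ 1.64.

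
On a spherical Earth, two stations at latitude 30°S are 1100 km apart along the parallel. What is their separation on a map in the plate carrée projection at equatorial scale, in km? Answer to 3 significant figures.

For the equirectangular projection with φ₀ = 0 (plate carrée), h = 1 along meridians and k = sec φ along parallels.
Along the parallel, k = sec 30° = 1/0.8660 = 1.155.
Map distance = 1100 × 1.155 ≈ 1270 km.

1270 km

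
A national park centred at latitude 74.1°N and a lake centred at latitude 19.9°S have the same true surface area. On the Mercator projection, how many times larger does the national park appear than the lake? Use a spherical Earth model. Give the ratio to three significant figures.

11.8

On Mercator, area is exaggerated by sec²φ = 1/cos²φ.
At 74.1°: sec²(74.1°) = 1/0.2740² = 13.32.
At 19.9°: sec²(19.9°) = 1/0.9403² = 1.131.
Ratio = 13.32/1.131 = cos²(19.9°)/cos²(74.1°) ≈ 11.8.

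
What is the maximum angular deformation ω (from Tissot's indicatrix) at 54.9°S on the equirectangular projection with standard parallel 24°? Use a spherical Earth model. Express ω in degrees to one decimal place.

26.3°

The equidistant cylindrical projection with φ₀ = 24° has h = 1 (meridians true) and k = cos φ₀ / cos φ along parallels.
At 54.9°: h = 1.000, k = 1.589; principal scales a = 1.589, b = 1.000.
sin(ω/2) = (a − b)/(a + b) = 0.5888/2.589 = 0.2274, so ω = 2 arcsin(0.2274) ≈ 26.3°.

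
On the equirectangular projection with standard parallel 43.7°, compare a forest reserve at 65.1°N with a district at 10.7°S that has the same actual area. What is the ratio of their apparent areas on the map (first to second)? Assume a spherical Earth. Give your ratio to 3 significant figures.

2.33

With standard parallel φ₀ = 43.7°, the equirectangular projection gives x = Rλ cos φ₀, y = Rφ, so h = 1 and k = cos 43.7° / cos φ.
Areal scale at 65.1°: h·k = 1.000 × 1.717 = 1.717.
Areal scale at 10.7°: h·k = 1.000 × 0.7358 = 0.7358.
Ratio = 1.717/0.7358 ≈ 2.33.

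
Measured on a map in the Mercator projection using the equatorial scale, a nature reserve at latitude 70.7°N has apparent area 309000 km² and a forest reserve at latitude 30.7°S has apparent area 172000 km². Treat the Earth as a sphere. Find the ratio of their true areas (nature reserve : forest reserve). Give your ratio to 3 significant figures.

On Mercator the areal scale is sec²φ, so true area = apparent × cos²φ.
True area of nature reserve: 309000 × cos²(70.7°) = 309000 × 0.1092 = 33760 km².
True area of forest reserve: 172000 × cos²(30.7°) = 172000 × 0.7393 = 127200 km².
Ratio = 33760 / 127200 ≈ 0.265.

0.265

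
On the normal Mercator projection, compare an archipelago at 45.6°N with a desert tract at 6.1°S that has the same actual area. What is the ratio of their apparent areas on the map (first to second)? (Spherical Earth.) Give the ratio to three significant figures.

On Mercator, area is exaggerated by sec²φ = 1/cos²φ.
At 45.6°: sec²(45.6°) = 1/0.6997² = 2.043.
At 6.1°: sec²(6.1°) = 1/0.9943² = 1.011.
Ratio = 2.043/1.011 = cos²(6.1°)/cos²(45.6°) ≈ 2.02.

2.02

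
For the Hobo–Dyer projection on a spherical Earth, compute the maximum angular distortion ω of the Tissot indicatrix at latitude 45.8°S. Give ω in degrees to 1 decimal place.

Hobo–Dyer is a cylindrical equal-area projection with standard parallels at ±37.5°. A cylindrical equal-area projection with standard parallel φ₀ has meridian scale h = cos φ / cos φ₀ and parallel scale k = cos φ₀ / cos φ (so areas are preserved, h·k = 1).
At 45.8°: h = 0.8788, k = 1.138; principal scales a = 1.138, b = 0.8788.
sin(ω/2) = (a − b)/(a + b) = 0.2592/2.017 = 0.1285, so ω = 2 arcsin(0.1285) ≈ 14.8°.

14.8°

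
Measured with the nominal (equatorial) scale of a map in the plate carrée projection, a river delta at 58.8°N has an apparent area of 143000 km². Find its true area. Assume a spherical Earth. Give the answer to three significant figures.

74100 km²

In the plate carrée (x = Rλ, y = Rφ), meridians are true-scale (h = 1) and parallels are stretched by k = sec φ.
Areal scale = h·k = 1 × sec φ; at 58.8°, h = 1.000, k = 1.930, so h·k = 1.930.
True area = apparent / (areal scale) = 143000 / 1.930 ≈ 74100 km².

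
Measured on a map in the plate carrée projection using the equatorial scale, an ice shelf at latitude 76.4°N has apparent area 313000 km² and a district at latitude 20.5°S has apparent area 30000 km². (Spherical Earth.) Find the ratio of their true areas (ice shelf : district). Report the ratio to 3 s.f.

2.62

Plate carrée has h = 1 and k = sec φ, giving areal scale sec φ; true area = (apparent area) · cos φ.
True area of ice shelf: 313000 × cos(76.4°) = 313000 × 0.2351 = 73600 km².
True area of district: 30000 × cos(20.5°) = 30000 × 0.9367 = 28100 km².
Ratio = 73600 / 28100 ≈ 2.62.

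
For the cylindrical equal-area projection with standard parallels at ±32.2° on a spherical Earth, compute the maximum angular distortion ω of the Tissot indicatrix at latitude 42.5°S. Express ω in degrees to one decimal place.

A cylindrical equal-area projection with standard parallel φ₀ has meridian scale h = cos φ / cos φ₀ and parallel scale k = cos φ₀ / cos φ (so areas are preserved, h·k = 1).
At 42.5°: h = 0.8713, k = 1.148; principal scales a = 1.148, b = 0.8713.
sin(ω/2) = (a − b)/(a + b) = 0.2764/2.019 = 0.1369, so ω = 2 arcsin(0.1369) ≈ 15.7°.

15.7°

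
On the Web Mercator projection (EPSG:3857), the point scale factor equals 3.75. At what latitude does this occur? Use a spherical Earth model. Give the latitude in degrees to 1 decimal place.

Mercator scale is k = sec φ = 1/cos φ.
1/cos φ = 3.75  ⇒  cos φ = 0.2667  ⇒  φ = arccos(0.2667) ≈ 74.5°.

74.5°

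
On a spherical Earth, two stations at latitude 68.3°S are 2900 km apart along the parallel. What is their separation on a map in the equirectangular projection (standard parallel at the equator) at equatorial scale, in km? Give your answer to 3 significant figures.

7840 km

Plate carrée maps x = Rλ, y = Rφ. The meridian scale is h = 1 and the parallel scale is k = 1/cos φ = sec φ.
Along the parallel, k = sec 68.3° = 1/0.3697 = 2.705.
Map distance = 2900 × 2.705 ≈ 7840 km.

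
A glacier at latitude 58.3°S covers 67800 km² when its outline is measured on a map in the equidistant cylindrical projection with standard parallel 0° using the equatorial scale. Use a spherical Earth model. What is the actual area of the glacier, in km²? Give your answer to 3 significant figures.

In the plate carrée (x = Rλ, y = Rφ), meridians are true-scale (h = 1) and parallels are stretched by k = sec φ.
Areal scale = h·k = 1 × sec φ; at 58.3°, h = 1.000, k = 1.903, so h·k = 1.903.
True area = apparent / (areal scale) = 67800 / 1.903 ≈ 35600 km².

35600 km²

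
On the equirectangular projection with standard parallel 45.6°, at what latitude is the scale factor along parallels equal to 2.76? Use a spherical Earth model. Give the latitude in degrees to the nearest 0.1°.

75.3°

In the equirectangular projection with standard parallel φ₀ = 45.6° (x = Rλ cos φ₀, y = Rφ), meridians are true-scale (h = 1) and the parallel scale is k = cos φ₀ / cos φ.
k = cos φ₀ / cos φ = 2.76  ⇒  cos φ = cos 45.6° / 2.76 = 0.2535.
φ = arccos(0.2535) ≈ 75.3°.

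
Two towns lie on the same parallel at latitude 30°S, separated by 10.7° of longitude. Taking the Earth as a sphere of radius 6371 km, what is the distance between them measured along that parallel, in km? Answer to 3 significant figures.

1030 km

Arc length along a parallel = R cos φ · Δλ (with Δλ in radians).
= 6371 × cos 30° × (10.7° × π/180) = 6371 × 0.8660 × 0.1868 ≈ 1030 km.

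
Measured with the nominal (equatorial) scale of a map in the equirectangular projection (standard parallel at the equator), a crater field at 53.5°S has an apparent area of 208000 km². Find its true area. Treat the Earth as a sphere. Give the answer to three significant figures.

124000 km²

For the equirectangular projection with φ₀ = 0 (plate carrée), h = 1 along meridians and k = sec φ along parallels.
Areal scale = h·k = 1 × sec φ; at 53.5°, h = 1.000, k = 1.681, so h·k = 1.681.
True area = apparent / (areal scale) = 208000 / 1.681 ≈ 124000 km².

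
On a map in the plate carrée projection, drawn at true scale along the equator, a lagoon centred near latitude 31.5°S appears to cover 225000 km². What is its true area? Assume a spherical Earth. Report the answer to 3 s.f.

192000 km²

Plate carrée maps x = Rλ, y = Rφ. The meridian scale is h = 1 and the parallel scale is k = 1/cos φ = sec φ.
Areal scale = h·k = 1 × sec φ; at 31.5°, h = 1.000, k = 1.173, so h·k = 1.173.
True area = apparent / (areal scale) = 225000 / 1.173 ≈ 192000 km².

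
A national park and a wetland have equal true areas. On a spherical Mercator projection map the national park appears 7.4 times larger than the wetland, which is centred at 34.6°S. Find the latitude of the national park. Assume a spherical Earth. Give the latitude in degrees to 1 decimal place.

Mercator areal scale is sec²φ, so apparent-area ratio = sec²φ₁ / sec²φ₂ = cos²φ₂ / cos²φ₁.
cos²φ₂ / cos²φ₁ = 7.4  ⇒  cos φ₁ = cos 34.6° / √7.4 = 0.8231/2.720 = 0.3026.
φ₁ = arccos(0.3026) ≈ 72.4°.

72.4°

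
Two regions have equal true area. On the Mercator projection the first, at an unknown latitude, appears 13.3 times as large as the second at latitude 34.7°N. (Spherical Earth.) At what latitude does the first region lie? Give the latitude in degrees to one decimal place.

Mercator areal scale is sec²φ, so apparent-area ratio = sec²φ₁ / sec²φ₂ = cos²φ₂ / cos²φ₁.
cos²φ₂ / cos²φ₁ = 13.3  ⇒  cos φ₁ = cos 34.7° / √13.3 = 0.8221/3.647 = 0.2254.
φ₁ = arccos(0.2254) ≈ 77.0°.

77.0°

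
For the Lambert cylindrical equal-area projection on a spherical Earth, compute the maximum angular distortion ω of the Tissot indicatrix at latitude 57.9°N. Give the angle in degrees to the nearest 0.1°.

The Lambert cylindrical equal-area projection is the cylindrical equal-area projection with its standard parallel at the equator (φ₀ = 0). A cylindrical equal-area projection with standard parallel φ₀ has meridian scale h = cos φ / cos φ₀ and parallel scale k = cos φ₀ / cos φ (so areas are preserved, h·k = 1).
At 57.9°: h = 0.5314, k = 1.882; principal scales a = 1.882, b = 0.5314.
sin(ω/2) = (a − b)/(a + b) = 1.350/2.413 = 0.5596, so ω = 2 arcsin(0.5596) ≈ 68.1°.

68.1°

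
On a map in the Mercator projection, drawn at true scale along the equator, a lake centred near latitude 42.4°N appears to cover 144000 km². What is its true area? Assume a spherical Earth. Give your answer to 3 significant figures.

78500 km²

The Mercator projection is conformal; its linear scale factor is the same in every direction and equals sec φ = 1/cos φ.
Areal scale = k² = sec²φ = 1/cos²(42.4°) = 1/0.7385² = 1.834.
True area = apparent / (areal scale) = 144000 / 1.834 ≈ 78500 km².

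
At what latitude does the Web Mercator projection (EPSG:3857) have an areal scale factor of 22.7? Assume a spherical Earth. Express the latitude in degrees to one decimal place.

77.9°

Mercator areal scale is sec²φ.
sec²φ = 22.7  ⇒  cos²φ = 0.04405  ⇒  cos φ = 0.2099.
φ = arccos(0.2099) ≈ 77.9°.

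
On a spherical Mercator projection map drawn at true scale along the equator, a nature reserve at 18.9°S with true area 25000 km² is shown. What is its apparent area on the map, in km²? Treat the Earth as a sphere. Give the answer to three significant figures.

For Mercator, h = k = sec φ (a conformal cylindrical projection has a single point scale, 1/cos φ).
Areal scale = k² = sec²φ = 1/cos²(18.9°) = 1/0.9461² = 1.117.
Apparent area = 25000 × 1.117 ≈ 27900 km².

27900 km²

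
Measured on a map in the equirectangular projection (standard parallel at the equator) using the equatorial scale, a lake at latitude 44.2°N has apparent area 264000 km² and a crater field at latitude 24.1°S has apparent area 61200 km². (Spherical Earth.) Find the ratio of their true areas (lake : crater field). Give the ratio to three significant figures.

3.39

On the plate carrée, areal scale = h·k = 1 × sec φ, so true area = apparent × cos φ.
True area of lake: 264000 × cos(44.2°) = 264000 × 0.7169 = 189300 km².
True area of crater field: 61200 × cos(24.1°) = 61200 × 0.9128 = 55870 km².
Ratio = 189300 / 55870 ≈ 3.39.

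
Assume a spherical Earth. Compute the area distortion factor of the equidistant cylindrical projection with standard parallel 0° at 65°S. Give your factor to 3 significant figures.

2.37

Plate carrée maps x = Rλ, y = Rφ. The meridian scale is h = 1 and the parallel scale is k = 1/cos φ = sec φ.
Areal scale = h·k = 1 × sec φ; at 65°, h = 1.000, k = 2.366, so h·k = 2.366.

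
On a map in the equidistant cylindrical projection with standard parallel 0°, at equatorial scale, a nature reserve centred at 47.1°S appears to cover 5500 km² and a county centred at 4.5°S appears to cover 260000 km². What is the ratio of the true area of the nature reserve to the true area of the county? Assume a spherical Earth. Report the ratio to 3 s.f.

Plate carrée has h = 1 and k = sec φ, giving areal scale sec φ; true area = (apparent area) · cos φ.
True area of nature reserve: 5500 × cos(47.1°) = 5500 × 0.6807 = 3744 km².
True area of county: 260000 × cos(4.5°) = 260000 × 0.9969 = 259200 km².
Ratio = 3744 / 259200 ≈ 0.0144.

0.0144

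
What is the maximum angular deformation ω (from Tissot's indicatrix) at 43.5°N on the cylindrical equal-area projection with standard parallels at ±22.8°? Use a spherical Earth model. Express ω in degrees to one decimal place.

27.2°

For cylindrical equal-area with standard parallel φ₀, h = cos φ / cos φ₀ and k = cos φ₀ / cos φ, so h·k = 1.
At 43.5°: h = 0.7869, k = 1.271; principal scales a = 1.271, b = 0.7869.
sin(ω/2) = (a − b)/(a + b) = 0.4840/2.058 = 0.2352, so ω = 2 arcsin(0.2352) ≈ 27.2°.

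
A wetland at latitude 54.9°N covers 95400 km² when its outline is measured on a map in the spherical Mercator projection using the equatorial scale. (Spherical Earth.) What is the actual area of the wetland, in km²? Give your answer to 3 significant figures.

31500 km²

For Mercator, h = k = sec φ (a conformal cylindrical projection has a single point scale, 1/cos φ).
Areal scale = k² = sec²φ = 1/cos²(54.9°) = 1/0.5750² = 3.025.
True area = apparent / (areal scale) = 95400 / 3.025 ≈ 31500 km².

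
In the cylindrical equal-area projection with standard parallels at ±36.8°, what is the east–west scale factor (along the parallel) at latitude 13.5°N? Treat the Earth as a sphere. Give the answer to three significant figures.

Cylindrical equal-area (φ₀ = 36.8°): h = cos φ / cos 36.8° along meridians, k = cos 36.8° / cos φ along parallels; h·k = 1.
k = cos 36.8° / cos 13.5° = 0.8007/0.9724 = 0.8235.

0.823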